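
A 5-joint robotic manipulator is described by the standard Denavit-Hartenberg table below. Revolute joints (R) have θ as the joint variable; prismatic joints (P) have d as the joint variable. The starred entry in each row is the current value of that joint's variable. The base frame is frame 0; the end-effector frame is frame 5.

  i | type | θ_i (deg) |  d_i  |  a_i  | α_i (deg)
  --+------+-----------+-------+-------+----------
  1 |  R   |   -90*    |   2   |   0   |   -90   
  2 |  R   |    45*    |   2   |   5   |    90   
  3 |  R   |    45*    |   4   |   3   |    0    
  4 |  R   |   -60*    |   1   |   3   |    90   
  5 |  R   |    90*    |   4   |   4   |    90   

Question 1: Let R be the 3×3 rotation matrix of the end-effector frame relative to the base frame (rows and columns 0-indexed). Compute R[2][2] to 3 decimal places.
End-effector z-axis (col 2 of R) = (-0.2588,-0.6830,-0.6830)
R[2][2] = -0.6830

-0.683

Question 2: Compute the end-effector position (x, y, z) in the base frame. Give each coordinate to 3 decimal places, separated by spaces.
-0.519 -12.716 2.011

after link 1: o_1 = (0.0000, 0.0000, 2.0000)
after link 2: o_2 = (2.0000, -3.5355, -1.5355)
after link 3: o_3 = (4.1213, -7.8640, -0.2071)
after link 4: o_4 = (3.3449, -10.6201, -1.5490)
after link 5: o_5 = (-0.5188, -12.7165, 2.0114)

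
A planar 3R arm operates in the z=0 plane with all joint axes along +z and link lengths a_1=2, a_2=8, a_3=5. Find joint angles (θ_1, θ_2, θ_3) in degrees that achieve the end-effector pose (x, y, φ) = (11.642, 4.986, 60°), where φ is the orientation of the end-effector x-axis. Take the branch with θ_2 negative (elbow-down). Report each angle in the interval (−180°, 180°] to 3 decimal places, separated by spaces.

53.199 -59.987 66.788

wrist centre = target − a_3·(cos φ, sin φ) = (9.1420, 0.6559)
cos θ_2 = (84.0063−2²−8²)/(2·2·8) = 0.5002; θ_2 = -59.9869° (elbow-down)
β = atan2(0.6559,9.1420) = 4.1035°; ψ = atan2(-6.9273,6.0016) = -49.0954°
θ_1 = β − ψ = 53.1989°
θ_3 = φ − θ_1 − θ_2 = 66.7880° (wrapped to (-180°,180°])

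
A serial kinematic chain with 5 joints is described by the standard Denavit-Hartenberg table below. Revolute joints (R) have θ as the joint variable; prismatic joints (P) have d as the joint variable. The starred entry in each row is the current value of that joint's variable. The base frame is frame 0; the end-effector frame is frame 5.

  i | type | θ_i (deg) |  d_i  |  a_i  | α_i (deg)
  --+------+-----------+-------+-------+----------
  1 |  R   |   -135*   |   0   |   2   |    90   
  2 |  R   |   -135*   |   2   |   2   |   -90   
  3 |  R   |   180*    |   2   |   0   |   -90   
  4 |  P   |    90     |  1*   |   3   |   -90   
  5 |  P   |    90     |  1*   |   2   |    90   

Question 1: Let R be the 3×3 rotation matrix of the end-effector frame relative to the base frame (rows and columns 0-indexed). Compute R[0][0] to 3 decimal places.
End-effector x-axis (col 0 of R) = (0.7071,-0.7071,-0.0000)
R[0][0] = 0.7071

0.707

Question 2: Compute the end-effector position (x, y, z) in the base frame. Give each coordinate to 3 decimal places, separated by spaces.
-0.121 1.293 -1.414

after link 1: o_1 = (-1.4142, -1.4142, 0.0000)
after link 2: o_2 = (-1.8284, 1.0000, -1.4142)
after link 3: o_3 = (-2.8284, -0.0000, -2.8284)
after link 4: o_4 = (-2.0355, 2.2071, -0.7071)
after link 5: o_5 = (-0.1213, 1.2929, -1.4142)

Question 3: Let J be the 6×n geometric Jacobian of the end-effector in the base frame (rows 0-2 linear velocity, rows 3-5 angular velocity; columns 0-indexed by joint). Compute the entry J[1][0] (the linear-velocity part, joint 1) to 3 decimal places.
axis z_0 = ẑ; lever o_n−o_0 = (-0.1213,1.2929,-1.4142)
cross product → J_v[:, 0] = (-1.2929,-0.1213,0.0000)
J_ω[:, 0] = z_0
entry J[1][0] = -0.1213

-0.121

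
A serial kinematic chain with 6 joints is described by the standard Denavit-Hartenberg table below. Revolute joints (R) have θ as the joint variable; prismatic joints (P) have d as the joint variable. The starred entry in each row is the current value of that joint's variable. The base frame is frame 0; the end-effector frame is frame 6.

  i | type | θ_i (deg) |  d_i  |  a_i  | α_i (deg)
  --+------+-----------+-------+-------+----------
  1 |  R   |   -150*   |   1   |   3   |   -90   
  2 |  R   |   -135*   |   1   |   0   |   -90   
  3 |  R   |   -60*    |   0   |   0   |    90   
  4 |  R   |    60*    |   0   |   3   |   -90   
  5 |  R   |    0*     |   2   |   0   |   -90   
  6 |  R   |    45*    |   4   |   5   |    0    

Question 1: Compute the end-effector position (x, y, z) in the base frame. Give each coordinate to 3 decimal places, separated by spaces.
after link 1: o_1 = (-2.5981, -1.5000, 1.0000)
after link 2: o_2 = (-2.0981, -2.3660, 1.0000)
after link 3: o_3 = (-2.0981, -2.3660, 1.0000)
after link 4: o_4 = (-2.5803, -4.1444, 3.3674)
after link 5: o_5 = (-4.4730, -3.5051, 3.4622)
after link 6: o_6 = (-0.5741, -3.7743, 8.5343)

-0.574 -3.774 8.534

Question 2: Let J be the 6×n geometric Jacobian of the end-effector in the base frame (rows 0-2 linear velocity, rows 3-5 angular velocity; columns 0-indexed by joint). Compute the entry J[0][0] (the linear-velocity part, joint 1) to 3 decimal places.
axis z_0 = ẑ; lever o_n−o_0 = (-0.5741,-3.7743,8.5343)
cross product → J_v[:, 0] = (3.7743,-0.5741,0.0000)
J_ω[:, 0] = z_0
entry J[0][0] = 3.7743

3.774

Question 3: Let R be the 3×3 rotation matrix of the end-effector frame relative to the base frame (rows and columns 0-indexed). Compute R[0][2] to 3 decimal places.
End-effector z-axis (col 2 of R) = (0.2803,0.7392,0.6124)
R[0][2] = 0.2803

0.280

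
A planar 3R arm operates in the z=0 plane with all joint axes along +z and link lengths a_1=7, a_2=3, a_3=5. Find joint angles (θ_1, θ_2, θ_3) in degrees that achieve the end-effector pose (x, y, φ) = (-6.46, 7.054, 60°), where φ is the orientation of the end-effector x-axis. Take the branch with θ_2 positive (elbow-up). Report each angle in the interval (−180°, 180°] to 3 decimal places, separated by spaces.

wrist centre = target − a_3·(cos φ, sin φ) = (-8.9600, 2.7239)
cos θ_2 = (87.7011−7²−3²)/(2·7·3) = 0.7072; θ_2 = 44.9950° (elbow-up)
β = atan2(2.7239,-8.9600) = 163.0905°; ψ = atan2(2.1211,9.1215) = 13.0910°
θ_1 = β − ψ = 149.9995°
θ_3 = φ − θ_1 − θ_2 = -134.9945° (wrapped to (-180°,180°])

150.000 44.995 -134.994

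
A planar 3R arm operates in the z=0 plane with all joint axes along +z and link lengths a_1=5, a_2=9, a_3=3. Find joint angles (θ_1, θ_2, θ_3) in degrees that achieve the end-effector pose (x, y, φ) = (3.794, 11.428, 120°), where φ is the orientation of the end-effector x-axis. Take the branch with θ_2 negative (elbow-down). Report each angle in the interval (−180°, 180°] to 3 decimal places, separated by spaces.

120.003 -90.004 90.000

wrist centre = target − a_3·(cos φ, sin φ) = (5.2940, 8.8299)
cos θ_2 = (105.9940−5²−9²)/(2·5·9) = -0.0001; θ_2 = -90.0038° (elbow-down)
β = atan2(8.8299,5.2940) = 59.0551°; ψ = atan2(-9.0000,4.9994) = -60.9483°
θ_1 = β − ψ = 120.0034°
θ_3 = φ − θ_1 − θ_2 = 90.0004° (wrapped to (-180°,180°])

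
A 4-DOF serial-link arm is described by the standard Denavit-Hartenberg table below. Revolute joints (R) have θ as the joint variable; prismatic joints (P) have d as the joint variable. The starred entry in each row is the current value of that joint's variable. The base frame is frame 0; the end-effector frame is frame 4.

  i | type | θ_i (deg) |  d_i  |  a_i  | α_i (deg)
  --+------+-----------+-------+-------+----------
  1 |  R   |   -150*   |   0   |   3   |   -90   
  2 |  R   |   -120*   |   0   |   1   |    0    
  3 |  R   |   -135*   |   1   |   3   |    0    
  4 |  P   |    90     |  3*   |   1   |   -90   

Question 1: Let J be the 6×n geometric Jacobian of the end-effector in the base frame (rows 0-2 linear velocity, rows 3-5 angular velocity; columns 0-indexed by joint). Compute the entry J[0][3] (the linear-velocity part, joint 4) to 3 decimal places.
0.500

prismatic axis z_3 = (0.5000,-0.8660,0.0000)
J_v[:, 3] = z_3; J_ω[:, 3] = (0,0,0)
entry J[0][3] = 0.5000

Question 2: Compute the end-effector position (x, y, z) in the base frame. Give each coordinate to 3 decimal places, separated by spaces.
after link 1: o_1 = (-2.5981, -1.5000, 0.0000)
after link 2: o_2 = (-2.1651, -1.2500, 0.8660)
after link 3: o_3 = (-0.9926, -1.7278, -2.0318)
after link 4: o_4 = (1.3439, -3.8429, -1.7729)

1.344 -3.843 -1.773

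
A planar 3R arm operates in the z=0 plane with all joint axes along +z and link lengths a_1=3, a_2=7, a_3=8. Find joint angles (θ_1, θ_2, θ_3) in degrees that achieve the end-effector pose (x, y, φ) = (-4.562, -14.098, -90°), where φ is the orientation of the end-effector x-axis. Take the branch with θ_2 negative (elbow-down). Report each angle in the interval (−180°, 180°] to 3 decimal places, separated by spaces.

wrist centre = target − a_3·(cos φ, sin φ) = (-4.5620, -6.0980)
cos θ_2 = (57.9974−3²−7²)/(2·3·7) = -0.0001; θ_2 = -90.0035° (elbow-down)
β = atan2(-6.0980,-4.5620) = -126.8007°; ψ = atan2(-7.0000,2.9996) = -66.8044°
θ_1 = β − ψ = -59.9963°
θ_3 = φ − θ_1 − θ_2 = 59.9998° (wrapped to (-180°,180°])

-59.996 -90.003 60.000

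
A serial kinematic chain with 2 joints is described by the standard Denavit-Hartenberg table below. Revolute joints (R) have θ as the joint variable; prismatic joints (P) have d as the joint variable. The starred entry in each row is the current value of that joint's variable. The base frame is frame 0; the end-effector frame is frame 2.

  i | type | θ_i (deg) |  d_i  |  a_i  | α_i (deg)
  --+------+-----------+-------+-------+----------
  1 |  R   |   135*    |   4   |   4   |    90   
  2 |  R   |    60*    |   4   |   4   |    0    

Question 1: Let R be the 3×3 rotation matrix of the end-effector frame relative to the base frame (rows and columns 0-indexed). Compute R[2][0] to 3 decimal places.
End-effector x-axis (col 0 of R) = (-0.3536,0.3536,0.8660)
R[2][0] = 0.8660

0.866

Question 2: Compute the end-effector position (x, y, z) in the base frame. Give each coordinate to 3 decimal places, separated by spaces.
-1.414 7.071 7.464

after link 1: o_1 = (-2.8284, 2.8284, 4.0000)
after link 2: o_2 = (-1.4142, 7.0711, 7.4641)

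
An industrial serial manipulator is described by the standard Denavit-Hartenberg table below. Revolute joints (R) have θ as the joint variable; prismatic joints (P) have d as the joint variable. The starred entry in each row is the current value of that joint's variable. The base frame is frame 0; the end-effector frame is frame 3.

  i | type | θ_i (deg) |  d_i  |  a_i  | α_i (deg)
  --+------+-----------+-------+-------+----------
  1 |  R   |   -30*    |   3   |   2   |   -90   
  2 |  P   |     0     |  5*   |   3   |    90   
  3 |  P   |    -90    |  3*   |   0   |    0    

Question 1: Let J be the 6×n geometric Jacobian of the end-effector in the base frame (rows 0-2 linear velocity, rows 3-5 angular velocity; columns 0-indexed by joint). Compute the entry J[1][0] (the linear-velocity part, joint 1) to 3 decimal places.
axis z_0 = ẑ; lever o_n−o_0 = (6.8301,1.8301,6.0000)
cross product → J_v[:, 0] = (-1.8301,6.8301,0.0000)
J_ω[:, 0] = z_0
entry J[1][0] = 6.8301

6.830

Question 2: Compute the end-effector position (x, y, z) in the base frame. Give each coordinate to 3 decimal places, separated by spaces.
6.830 1.830 6.000

after link 1: o_1 = (1.7321, -1.0000, 3.0000)
after link 2: o_2 = (6.8301, 1.8301, 3.0000)
after link 3: o_3 = (6.8301, 1.8301, 6.0000)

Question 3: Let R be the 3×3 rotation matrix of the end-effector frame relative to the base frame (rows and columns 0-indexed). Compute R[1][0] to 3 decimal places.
End-effector x-axis (col 0 of R) = (-0.5000,-0.8660,0.0000)
R[1][0] = -0.8660

-0.866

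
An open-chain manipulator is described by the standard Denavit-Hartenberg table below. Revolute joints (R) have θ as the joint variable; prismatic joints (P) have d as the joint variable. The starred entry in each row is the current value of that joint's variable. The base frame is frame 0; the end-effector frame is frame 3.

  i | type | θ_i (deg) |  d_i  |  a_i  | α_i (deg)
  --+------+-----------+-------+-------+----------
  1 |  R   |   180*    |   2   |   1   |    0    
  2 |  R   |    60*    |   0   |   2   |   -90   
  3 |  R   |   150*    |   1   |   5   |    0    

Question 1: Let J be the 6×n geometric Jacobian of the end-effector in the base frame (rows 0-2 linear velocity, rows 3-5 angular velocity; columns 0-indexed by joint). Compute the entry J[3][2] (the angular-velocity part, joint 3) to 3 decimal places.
axis z_2 = (0.8660,-0.5000,0.0000); lever o_n−o_2 = (3.0311,3.2500,-2.5000)
cross product → J_v[:, 2] = (1.2500,2.1651,4.3301)
J_ω[:, 2] = z_2
entry J[3][2] = 0.8660

0.866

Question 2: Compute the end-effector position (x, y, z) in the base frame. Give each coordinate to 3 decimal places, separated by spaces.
1.031 1.518 -0.500

after link 1: o_1 = (-1.0000, 0.0000, 2.0000)
after link 2: o_2 = (-2.0000, -1.7321, 2.0000)
after link 3: o_3 = (1.0311, 1.5179, -0.5000)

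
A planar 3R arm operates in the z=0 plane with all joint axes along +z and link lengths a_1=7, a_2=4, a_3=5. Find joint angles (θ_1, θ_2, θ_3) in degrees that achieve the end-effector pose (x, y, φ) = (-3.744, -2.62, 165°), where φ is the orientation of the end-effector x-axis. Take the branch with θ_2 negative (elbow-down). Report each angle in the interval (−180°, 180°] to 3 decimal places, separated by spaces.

-45.008 -150.008 0.016

wrist centre = target − a_3·(cos φ, sin φ) = (1.0856, -3.9141)
cos θ_2 = (16.4987−7²−4²)/(2·7·4) = -0.8661; θ_2 = -150.0079° (elbow-down)
β = atan2(-3.9141,1.0856) = -74.4979°; ψ = atan2(-1.9995,3.5356) = -29.4897°
θ_1 = β − ψ = -45.0082°
θ_3 = φ − θ_1 − θ_2 = 0.0160° (wrapped to (-180°,180°])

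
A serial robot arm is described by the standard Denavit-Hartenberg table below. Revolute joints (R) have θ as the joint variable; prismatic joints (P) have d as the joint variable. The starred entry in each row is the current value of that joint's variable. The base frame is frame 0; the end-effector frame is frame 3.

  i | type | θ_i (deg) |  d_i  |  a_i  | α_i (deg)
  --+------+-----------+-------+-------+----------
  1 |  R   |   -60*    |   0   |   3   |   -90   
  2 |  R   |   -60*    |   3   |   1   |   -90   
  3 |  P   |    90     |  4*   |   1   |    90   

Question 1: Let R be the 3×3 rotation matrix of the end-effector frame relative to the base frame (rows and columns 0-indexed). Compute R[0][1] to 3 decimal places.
0.433

End-effector y-axis (col 1 of R) = (0.4330,-0.7500,-0.5000)
R[0][1] = 0.4330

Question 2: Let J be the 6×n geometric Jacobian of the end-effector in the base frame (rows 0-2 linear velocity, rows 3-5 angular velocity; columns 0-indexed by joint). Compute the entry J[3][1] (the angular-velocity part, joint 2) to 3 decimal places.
0.866

axis z_1 = (0.8660,0.5000,0.0000); lever o_n−o_1 = (3.7141,-2.4330,-1.1340)
cross product → J_v[:, 1] = (-0.5670,0.9821,-3.9641)
J_ω[:, 1] = z_1
entry J[3][1] = 0.8660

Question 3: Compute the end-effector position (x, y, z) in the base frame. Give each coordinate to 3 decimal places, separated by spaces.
5.214 -5.031 -1.134

after link 1: o_1 = (1.5000, -2.5981, 0.0000)
after link 2: o_2 = (4.3481, -1.5311, 0.8660)
after link 3: o_3 = (5.2141, -5.0311, -1.1340)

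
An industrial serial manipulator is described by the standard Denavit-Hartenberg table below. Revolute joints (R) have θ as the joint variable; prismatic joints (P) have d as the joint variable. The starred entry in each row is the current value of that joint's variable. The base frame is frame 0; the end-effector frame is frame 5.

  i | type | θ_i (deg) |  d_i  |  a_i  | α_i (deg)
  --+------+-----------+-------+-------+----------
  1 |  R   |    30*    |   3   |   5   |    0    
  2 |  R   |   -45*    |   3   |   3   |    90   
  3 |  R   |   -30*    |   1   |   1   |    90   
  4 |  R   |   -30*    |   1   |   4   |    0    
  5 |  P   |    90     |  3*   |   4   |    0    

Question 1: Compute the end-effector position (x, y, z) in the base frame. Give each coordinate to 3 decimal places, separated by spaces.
after link 1: o_1 = (4.3301, 2.5000, 3.0000)
after link 2: o_2 = (7.2279, 1.7235, 6.0000)
after link 3: o_3 = (7.8056, 0.5335, 5.5000)
after link 4: o_4 = (10.7381, 1.8183, 2.9019)
after link 5: o_5 = (10.0656, -1.5878, -0.6962)

10.066 -1.588 -0.696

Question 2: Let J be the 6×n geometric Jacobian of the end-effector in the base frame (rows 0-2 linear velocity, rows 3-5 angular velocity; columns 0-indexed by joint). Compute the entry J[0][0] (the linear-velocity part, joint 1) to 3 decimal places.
axis z_0 = ẑ; lever o_n−o_0 = (10.0656,-1.5878,-0.6962)
cross product → J_v[:, 0] = (1.5878,10.0656,-0.0000)
J_ω[:, 0] = z_0
entry J[0][0] = 1.5878

1.588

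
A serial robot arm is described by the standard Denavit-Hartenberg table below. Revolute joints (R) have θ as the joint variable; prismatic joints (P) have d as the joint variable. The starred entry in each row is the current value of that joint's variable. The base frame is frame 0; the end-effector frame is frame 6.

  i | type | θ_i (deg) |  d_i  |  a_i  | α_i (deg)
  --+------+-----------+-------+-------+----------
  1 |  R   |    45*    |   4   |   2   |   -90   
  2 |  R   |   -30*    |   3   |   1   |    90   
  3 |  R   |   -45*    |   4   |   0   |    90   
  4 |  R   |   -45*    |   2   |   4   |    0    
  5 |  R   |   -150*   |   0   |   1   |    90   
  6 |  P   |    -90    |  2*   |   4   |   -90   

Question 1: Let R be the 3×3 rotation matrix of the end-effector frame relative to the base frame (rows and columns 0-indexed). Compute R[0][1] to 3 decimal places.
0.100

End-effector y-axis (col 1 of R) = (0.1000,0.3588,-0.9280)
R[0][1] = 0.1000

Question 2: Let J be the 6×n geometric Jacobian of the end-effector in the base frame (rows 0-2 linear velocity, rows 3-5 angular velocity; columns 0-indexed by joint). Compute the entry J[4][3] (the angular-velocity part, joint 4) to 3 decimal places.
axis z_3 = (0.0670,-0.9330,-0.3536); lever o_n−o_3 = (2.3122,1.9321,0.9963)
cross product → J_v[:, 3] = (-0.2465,-0.8842,2.2867)
J_ω[:, 3] = z_3
entry J[4][3] = -0.9330

-0.933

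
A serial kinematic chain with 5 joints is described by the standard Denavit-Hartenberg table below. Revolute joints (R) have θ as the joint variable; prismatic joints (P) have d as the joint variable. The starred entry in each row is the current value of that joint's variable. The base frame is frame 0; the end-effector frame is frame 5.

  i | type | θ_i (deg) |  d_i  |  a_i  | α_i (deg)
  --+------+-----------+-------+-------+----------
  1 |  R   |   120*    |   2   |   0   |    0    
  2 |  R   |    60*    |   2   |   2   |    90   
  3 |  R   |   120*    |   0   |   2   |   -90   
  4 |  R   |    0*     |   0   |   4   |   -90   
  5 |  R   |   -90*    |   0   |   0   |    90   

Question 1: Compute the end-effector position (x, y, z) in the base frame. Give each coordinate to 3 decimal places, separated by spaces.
1.000 -0.000 9.196

after link 1: o_1 = (0.0000, 0.0000, 2.0000)
after link 2: o_2 = (-2.0000, 0.0000, 4.0000)
after link 3: o_3 = (-1.0000, 0.0000, 5.7321)
after link 4: o_4 = (1.0000, -0.0000, 9.1962)
after link 5: o_5 = (1.0000, -0.0000, 9.1962)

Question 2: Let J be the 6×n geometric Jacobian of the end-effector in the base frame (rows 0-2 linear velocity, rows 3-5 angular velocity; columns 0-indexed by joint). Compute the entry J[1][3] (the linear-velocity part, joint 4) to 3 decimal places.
-4.000

axis z_3 = (0.8660,-0.0000,-0.5000); lever o_n−o_3 = (2.0000,-0.0000,3.4641)
cross product → J_v[:, 3] = (-0.0000,-4.0000,-0.0000)
J_ω[:, 3] = z_3
entry J[1][3] = -4.0000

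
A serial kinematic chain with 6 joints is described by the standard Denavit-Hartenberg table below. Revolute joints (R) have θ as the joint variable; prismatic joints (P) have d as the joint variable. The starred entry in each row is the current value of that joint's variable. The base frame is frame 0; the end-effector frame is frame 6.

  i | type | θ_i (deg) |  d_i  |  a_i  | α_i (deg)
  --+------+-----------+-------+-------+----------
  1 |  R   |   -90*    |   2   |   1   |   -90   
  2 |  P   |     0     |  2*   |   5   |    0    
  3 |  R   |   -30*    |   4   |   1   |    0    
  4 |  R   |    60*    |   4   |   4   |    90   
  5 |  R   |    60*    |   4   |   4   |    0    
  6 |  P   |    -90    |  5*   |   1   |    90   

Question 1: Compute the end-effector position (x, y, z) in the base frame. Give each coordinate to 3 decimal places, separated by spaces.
after link 1: o_1 = (0.0000, -1.0000, 2.0000)
after link 2: o_2 = (2.0000, -6.0000, 2.0000)
after link 3: o_3 = (6.0000, -6.8660, 2.5000)
after link 4: o_4 = (10.0000, -10.3301, 0.5000)
after link 5: o_5 = (13.4641, -14.0622, 2.9641)
after link 6: o_6 = (12.9641, -17.3122, 6.8612)

12.964 -17.312 6.861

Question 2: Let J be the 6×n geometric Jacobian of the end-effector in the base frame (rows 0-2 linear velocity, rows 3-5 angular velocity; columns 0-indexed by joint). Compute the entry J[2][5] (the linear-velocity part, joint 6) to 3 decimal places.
0.866

prismatic axis z_5 = (0.0000,-0.5000,0.8660)
J_v[:, 5] = z_5; J_ω[:, 5] = (0,0,0)
entry J[2][5] = 0.8660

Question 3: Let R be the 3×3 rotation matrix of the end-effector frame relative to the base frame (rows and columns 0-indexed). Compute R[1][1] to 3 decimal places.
End-effector y-axis (col 1 of R) = (0.0000,-0.5000,0.8660)
R[1][1] = -0.5000

-0.500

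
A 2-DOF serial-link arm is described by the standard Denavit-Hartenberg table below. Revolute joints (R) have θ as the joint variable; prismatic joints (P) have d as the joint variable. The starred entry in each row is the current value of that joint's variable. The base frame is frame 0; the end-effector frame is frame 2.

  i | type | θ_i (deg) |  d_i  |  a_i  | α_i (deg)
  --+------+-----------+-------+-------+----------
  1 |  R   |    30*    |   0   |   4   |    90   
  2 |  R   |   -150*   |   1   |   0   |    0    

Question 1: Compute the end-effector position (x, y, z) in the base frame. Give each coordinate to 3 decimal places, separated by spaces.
3.964 1.134 0.000

after link 1: o_1 = (3.4641, 2.0000, 0.0000)
after link 2: o_2 = (3.9641, 1.1340, 0.0000)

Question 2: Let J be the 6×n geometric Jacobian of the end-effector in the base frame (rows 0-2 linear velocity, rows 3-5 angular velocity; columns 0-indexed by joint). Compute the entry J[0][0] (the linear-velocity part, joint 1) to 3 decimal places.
axis z_0 = ẑ; lever o_n−o_0 = (3.9641,1.1340,0.0000)
cross product → J_v[:, 0] = (-1.1340,3.9641,0.0000)
J_ω[:, 0] = z_0
entry J[0][0] = -1.1340

-1.134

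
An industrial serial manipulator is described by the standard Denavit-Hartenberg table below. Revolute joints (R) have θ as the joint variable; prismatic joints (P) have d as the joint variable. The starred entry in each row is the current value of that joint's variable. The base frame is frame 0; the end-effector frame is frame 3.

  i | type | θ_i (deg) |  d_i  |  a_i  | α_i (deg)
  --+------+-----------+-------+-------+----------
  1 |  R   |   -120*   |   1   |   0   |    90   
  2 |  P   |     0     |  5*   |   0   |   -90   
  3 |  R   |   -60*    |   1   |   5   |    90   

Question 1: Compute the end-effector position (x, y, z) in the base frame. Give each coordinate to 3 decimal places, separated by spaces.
after link 1: o_1 = (0.0000, 0.0000, 1.0000)
after link 2: o_2 = (-4.3301, 2.5000, 1.0000)
after link 3: o_3 = (-9.3301, 2.5000, 2.0000)

-9.330 2.500 2.000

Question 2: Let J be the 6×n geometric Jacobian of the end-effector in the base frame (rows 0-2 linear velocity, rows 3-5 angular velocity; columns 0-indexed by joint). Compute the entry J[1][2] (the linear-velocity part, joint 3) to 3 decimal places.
-5.000

axis z_2 = (0.0000,0.0000,1.0000); lever o_n−o_2 = (-5.0000,-0.0000,1.0000)
cross product → J_v[:, 2] = (0.0000,-5.0000,0.0000)
J_ω[:, 2] = z_2
entry J[1][2] = -5.0000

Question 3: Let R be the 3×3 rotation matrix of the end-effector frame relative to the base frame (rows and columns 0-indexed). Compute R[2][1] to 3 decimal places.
1.000

End-effector y-axis (col 1 of R) = (0.0000,-0.0000,1.0000)
R[2][1] = 1.0000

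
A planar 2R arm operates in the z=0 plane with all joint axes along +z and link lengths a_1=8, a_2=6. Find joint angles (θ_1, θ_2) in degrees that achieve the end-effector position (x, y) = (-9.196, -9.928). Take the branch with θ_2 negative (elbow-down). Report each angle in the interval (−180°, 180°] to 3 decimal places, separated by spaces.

-119.997 -30.008

cos θ_2 = (183.1316−8²−6²)/(2·8·6) = 0.8660; θ_2 = -30.0082° (elbow-down)
β = atan2(-9.9280,-9.1960) = -132.8080°; ψ = atan2(-3.0007,13.1957) = -12.8113°
θ_1 = β − ψ = -119.9967°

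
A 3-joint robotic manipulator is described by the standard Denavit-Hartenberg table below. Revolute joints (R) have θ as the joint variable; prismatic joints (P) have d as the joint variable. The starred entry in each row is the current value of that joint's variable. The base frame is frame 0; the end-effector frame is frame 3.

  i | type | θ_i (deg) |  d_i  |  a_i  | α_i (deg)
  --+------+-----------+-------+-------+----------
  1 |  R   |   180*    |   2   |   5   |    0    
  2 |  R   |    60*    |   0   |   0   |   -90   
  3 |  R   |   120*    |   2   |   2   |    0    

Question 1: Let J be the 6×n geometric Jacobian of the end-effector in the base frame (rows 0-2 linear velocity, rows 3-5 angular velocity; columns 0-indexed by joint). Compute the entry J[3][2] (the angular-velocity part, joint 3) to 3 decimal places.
axis z_2 = (0.8660,-0.5000,0.0000); lever o_n−o_2 = (2.2321,-0.1340,-1.7321)
cross product → J_v[:, 2] = (0.8660,1.5000,1.0000)
J_ω[:, 2] = z_2
entry J[3][2] = 0.8660

0.866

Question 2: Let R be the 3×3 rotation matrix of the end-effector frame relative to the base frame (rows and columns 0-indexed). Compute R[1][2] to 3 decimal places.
End-effector z-axis (col 2 of R) = (0.8660,-0.5000,0.0000)
R[1][2] = -0.5000

-0.500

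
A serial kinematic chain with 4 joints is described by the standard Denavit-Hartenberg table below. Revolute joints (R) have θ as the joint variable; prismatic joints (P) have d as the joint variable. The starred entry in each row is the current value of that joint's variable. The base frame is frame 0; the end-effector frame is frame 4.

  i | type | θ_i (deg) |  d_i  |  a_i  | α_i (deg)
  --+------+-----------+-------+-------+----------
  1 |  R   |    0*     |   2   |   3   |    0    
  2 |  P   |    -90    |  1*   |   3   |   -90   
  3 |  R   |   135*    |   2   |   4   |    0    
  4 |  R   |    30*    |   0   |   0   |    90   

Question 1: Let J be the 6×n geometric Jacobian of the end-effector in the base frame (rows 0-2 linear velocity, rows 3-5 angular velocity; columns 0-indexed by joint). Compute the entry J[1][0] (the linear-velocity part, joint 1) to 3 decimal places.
5.000

axis z_0 = ẑ; lever o_n−o_0 = (5.0000,-0.1716,0.1716)
cross product → J_v[:, 0] = (0.1716,5.0000,-0.0000)
J_ω[:, 0] = z_0
entry J[1][0] = 5.0000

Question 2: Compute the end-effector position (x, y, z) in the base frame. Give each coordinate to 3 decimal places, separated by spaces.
after link 1: o_1 = (3.0000, 0.0000, 2.0000)
after link 2: o_2 = (3.0000, -3.0000, 3.0000)
after link 3: o_3 = (5.0000, -0.1716, 0.1716)
after link 4: o_4 = (5.0000, -0.1716, 0.1716)

5.000 -0.172 0.172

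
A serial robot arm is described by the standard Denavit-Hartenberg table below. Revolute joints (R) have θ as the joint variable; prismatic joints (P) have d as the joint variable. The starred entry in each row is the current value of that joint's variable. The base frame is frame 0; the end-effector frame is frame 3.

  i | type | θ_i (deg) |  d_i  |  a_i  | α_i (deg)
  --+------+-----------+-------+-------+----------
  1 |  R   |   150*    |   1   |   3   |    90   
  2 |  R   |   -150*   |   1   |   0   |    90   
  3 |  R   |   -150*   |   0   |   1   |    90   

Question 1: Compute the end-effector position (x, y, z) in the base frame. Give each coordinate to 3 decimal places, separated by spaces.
after link 1: o_1 = (-2.5981, 1.5000, 1.0000)
after link 2: o_2 = (-2.0981, 2.3660, 1.0000)
after link 3: o_3 = (-2.9976, 2.3080, 1.4330)

-2.998 2.308 1.433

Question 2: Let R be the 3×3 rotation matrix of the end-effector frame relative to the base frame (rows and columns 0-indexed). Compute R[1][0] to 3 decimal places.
End-effector x-axis (col 0 of R) = (-0.8995,-0.0580,0.4330)
R[1][0] = -0.0580

-0.058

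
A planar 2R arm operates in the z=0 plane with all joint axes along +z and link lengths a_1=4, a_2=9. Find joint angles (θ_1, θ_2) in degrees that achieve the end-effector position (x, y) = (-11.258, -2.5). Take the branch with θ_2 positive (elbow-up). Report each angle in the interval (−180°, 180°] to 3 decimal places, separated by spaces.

cos θ_2 = (132.9926−4²−9²)/(2·4·9) = 0.4999; θ_2 = 60.0068° (elbow-up)
β = atan2(-2.5000,-11.2580) = -167.4798°; ψ = atan2(7.7948,8.4991) = 42.5249°
θ_1 = β − ψ = -210.0047°

149.995 60.007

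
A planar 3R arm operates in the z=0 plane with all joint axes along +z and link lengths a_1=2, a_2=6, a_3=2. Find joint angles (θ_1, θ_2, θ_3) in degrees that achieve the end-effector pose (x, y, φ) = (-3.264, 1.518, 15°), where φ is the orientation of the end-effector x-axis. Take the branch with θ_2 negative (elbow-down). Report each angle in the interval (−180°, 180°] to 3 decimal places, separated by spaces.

wrist centre = target − a_3·(cos φ, sin φ) = (-5.1959, 1.0004)
cos θ_2 = (27.9976−2²−6²)/(2·2·6) = -0.5001; θ_2 = -120.0066° (elbow-down)
β = atan2(1.0004,-5.1959) = 169.1021°; ψ = atan2(-5.1958,-1.0006) = -100.9005°
θ_1 = β − ψ = 270.0026°
θ_3 = φ − θ_1 − θ_2 = -134.9960° (wrapped to (-180°,180°])

-89.997 -120.007 -134.996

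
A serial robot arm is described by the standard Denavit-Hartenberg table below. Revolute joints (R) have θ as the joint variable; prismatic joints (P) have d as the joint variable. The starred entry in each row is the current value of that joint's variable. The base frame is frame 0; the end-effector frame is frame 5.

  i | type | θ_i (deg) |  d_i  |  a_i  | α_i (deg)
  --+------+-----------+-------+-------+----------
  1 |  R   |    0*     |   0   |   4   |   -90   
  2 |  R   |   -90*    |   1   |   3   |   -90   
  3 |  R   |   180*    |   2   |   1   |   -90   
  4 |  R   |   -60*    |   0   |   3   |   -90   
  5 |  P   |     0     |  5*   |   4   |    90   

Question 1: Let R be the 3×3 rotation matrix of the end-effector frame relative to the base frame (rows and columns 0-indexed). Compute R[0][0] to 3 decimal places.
End-effector x-axis (col 0 of R) = (0.8660,-0.0000,-0.5000)
R[0][0] = 0.8660

0.866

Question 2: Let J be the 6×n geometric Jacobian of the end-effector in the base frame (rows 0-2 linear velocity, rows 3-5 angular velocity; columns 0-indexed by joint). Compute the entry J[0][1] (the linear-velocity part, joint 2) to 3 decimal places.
-5.830

axis z_1 = (0.0000,1.0000,0.0000); lever o_n−o_1 = (5.5622,1.0000,-5.8301)
cross product → J_v[:, 1] = (-5.8301,0.0000,-5.5622)
J_ω[:, 1] = z_1
entry J[0][1] = -5.8301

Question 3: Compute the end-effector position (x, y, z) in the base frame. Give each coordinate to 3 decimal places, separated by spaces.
9.562 1.000 -5.830

after link 1: o_1 = (4.0000, 0.0000, 0.0000)
after link 2: o_2 = (4.0000, 1.0000, 3.0000)
after link 3: o_3 = (6.0000, 1.0000, 2.0000)
after link 4: o_4 = (8.5981, 1.0000, 0.5000)
after link 5: o_5 = (9.5622, 1.0000, -5.8301)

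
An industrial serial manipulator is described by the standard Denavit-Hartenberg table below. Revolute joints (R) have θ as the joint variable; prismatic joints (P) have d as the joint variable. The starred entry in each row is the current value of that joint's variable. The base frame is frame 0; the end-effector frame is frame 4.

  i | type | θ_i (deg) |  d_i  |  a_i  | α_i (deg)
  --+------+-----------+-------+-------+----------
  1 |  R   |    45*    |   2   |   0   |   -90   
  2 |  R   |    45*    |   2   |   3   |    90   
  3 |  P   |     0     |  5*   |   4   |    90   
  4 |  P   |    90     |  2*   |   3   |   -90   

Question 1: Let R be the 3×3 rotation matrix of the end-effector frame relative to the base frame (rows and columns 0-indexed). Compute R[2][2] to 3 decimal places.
0.707

End-effector z-axis (col 2 of R) = (-0.5000,-0.5000,0.7071)
R[2][2] = 0.7071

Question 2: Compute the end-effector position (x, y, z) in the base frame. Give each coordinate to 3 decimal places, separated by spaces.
7.500 7.500 2.707

after link 1: o_1 = (0.0000, 0.0000, 2.0000)
after link 2: o_2 = (0.0858, 2.9142, -0.1213)
after link 3: o_3 = (4.5858, 7.4142, 0.5858)
after link 4: o_4 = (7.5000, 7.5000, 2.7071)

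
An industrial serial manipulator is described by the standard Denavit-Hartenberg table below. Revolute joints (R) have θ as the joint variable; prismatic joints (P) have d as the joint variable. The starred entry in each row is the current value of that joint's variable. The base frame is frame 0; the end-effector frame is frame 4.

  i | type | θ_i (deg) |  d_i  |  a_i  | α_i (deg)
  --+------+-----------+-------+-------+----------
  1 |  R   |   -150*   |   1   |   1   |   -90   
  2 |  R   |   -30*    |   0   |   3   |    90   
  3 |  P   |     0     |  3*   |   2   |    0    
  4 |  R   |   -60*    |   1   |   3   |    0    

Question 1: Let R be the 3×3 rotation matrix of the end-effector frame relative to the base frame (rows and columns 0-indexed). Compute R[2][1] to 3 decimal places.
0.433

End-effector y-axis (col 1 of R) = (-0.3995,-0.8080,0.4330)
R[2][1] = 0.4330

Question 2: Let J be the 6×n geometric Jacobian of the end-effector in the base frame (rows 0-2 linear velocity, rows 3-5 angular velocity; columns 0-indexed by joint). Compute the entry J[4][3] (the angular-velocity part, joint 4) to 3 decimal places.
0.250

axis z_3 = (0.4330,0.2500,0.8660); lever o_n−o_3 = (-1.9910,1.8505,1.6160)
cross product → J_v[:, 3] = (-1.1986,-2.4240,1.2990)
J_ω[:, 3] = z_3
entry J[4][3] = 0.2500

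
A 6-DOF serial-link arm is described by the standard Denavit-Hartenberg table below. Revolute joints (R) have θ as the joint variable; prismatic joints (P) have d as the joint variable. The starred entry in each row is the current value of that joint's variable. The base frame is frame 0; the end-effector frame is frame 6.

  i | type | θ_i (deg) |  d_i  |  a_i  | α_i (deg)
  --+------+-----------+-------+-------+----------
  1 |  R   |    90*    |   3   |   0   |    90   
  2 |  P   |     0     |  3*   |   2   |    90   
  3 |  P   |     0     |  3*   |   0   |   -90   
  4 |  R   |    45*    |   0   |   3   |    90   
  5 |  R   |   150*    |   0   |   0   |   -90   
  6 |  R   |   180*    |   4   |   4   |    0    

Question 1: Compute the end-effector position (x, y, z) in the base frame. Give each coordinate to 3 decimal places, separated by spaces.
after link 1: o_1 = (0.0000, 0.0000, 3.0000)
after link 2: o_2 = (3.0000, 2.0000, 3.0000)
after link 3: o_3 = (3.0000, 2.0000, 0.0000)
after link 4: o_4 = (3.0000, 4.1213, 2.1213)
after link 5: o_5 = (3.0000, 4.1213, 2.1213)
after link 6: o_6 = (-2.4641, 5.1566, 3.1566)

-2.464 5.157 3.157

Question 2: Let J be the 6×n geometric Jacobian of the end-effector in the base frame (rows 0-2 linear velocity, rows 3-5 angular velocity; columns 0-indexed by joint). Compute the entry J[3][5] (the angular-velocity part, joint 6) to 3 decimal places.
axis z_5 = (-0.8660,-0.3536,-0.3536); lever o_n−o_5 = (-5.4641,1.0353,1.0353)
cross product → J_v[:, 5] = (0.0000,2.8284,-2.8284)
J_ω[:, 5] = z_5
entry J[3][5] = -0.8660

-0.866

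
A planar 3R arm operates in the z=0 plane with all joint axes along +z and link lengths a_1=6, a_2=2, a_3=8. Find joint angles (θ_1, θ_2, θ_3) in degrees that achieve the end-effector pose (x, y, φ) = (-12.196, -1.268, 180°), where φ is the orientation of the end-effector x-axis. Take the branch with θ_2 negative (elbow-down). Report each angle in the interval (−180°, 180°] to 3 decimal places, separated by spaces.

wrist centre = target − a_3·(cos φ, sin φ) = (-4.1960, -1.2680)
cos θ_2 = (19.2142−6²−2²)/(2·6·2) = -0.8661; θ_2 = -150.0055° (elbow-down)
β = atan2(-1.2680,-4.1960) = -163.1856°; ψ = atan2(-0.9998,4.2679) = -13.1850°
θ_1 = β − ψ = -150.0006°
θ_3 = φ − θ_1 − θ_2 = 120.0061° (wrapped to (-180°,180°])

-150.001 -150.005 120.006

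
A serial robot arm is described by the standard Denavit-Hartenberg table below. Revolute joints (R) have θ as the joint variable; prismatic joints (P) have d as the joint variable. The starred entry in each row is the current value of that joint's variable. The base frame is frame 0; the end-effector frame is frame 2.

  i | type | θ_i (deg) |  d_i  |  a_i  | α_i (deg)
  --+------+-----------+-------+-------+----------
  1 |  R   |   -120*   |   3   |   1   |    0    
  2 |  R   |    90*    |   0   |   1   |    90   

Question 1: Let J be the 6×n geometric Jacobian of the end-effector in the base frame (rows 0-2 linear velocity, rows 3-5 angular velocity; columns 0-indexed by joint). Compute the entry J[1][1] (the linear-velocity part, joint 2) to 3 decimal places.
axis z_1 = (0.0000,0.0000,1.0000); lever o_n−o_1 = (0.8660,-0.5000,0.0000)
cross product → J_v[:, 1] = (0.5000,0.8660,-0.0000)
J_ω[:, 1] = z_1
entry J[1][1] = 0.8660

0.866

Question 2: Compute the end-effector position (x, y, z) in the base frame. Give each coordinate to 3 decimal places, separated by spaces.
after link 1: o_1 = (-0.5000, -0.8660, 3.0000)
after link 2: o_2 = (0.3660, -1.3660, 3.0000)

0.366 -1.366 3.000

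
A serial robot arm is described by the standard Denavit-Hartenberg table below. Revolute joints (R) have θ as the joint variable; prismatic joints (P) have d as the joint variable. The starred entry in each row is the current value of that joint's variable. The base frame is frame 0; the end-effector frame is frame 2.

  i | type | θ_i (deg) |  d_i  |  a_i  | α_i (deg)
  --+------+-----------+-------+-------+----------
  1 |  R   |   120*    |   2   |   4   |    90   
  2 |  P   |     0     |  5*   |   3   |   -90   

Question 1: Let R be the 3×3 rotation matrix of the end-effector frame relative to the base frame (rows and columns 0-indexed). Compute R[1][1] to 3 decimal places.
End-effector y-axis (col 1 of R) = (-0.8660,-0.5000,0.0000)
R[1][1] = -0.5000

-0.500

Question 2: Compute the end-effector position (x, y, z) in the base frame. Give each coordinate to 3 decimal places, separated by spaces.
after link 1: o_1 = (-2.0000, 3.4641, 2.0000)
after link 2: o_2 = (0.8301, 8.5622, 2.0000)

0.830 8.562 2.000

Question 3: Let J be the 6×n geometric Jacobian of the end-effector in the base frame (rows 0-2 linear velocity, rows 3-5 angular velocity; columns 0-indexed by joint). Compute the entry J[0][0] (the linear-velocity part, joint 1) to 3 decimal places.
-8.562

axis z_0 = ẑ; lever o_n−o_0 = (0.8301,8.5622,2.0000)
cross product → J_v[:, 0] = (-8.5622,0.8301,0.0000)
J_ω[:, 0] = z_0
entry J[0][0] = -8.5622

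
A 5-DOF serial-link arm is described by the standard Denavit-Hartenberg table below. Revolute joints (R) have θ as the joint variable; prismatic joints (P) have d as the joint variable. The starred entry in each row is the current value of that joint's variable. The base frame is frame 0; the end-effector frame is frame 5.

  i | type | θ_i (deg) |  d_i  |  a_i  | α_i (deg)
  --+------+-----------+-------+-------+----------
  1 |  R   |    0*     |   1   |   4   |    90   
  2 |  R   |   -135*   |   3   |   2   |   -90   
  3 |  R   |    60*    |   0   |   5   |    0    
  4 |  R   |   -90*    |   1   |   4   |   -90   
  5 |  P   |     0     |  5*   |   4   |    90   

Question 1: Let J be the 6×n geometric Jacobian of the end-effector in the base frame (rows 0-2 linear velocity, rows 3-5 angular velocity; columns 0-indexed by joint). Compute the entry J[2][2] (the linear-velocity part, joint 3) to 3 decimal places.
3.295

axis z_2 = (0.7071,-0.0000,-0.7071); lever o_n−o_2 = (-7.7274,4.6603,-9.1416)
cross product → J_v[:, 2] = (3.2953,11.9282,3.2953)
J_ω[:, 2] = z_2
entry J[2][2] = 3.2953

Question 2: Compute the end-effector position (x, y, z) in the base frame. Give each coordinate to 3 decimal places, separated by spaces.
after link 1: o_1 = (4.0000, 0.0000, 1.0000)
after link 2: o_2 = (2.5858, -3.0000, -0.4142)
after link 3: o_3 = (0.8180, 1.3301, -2.1820)
after link 4: o_4 = (-0.9244, -0.6699, -5.3386)
after link 5: o_5 = (-5.1416, 1.6603, -9.5558)

-5.142 1.660 -9.556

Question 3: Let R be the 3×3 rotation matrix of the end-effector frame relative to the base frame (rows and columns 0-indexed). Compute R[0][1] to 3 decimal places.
End-effector y-axis (col 1 of R) = (-0.3536,0.8660,-0.3536)
R[0][1] = -0.3536

-0.354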